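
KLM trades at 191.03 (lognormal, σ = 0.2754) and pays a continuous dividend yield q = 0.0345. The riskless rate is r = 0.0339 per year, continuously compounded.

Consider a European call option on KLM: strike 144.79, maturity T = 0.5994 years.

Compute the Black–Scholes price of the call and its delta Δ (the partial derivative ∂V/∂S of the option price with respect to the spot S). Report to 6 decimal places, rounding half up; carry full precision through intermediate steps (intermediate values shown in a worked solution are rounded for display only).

price = 46.824303
Δ = 0.901124

σ√T = 0.2754·√0.5994 = 0.213217
d₁ = (ln(S/K) + (r−q+σ²/2)T) / (σ√T) = (ln(191.03/144.79) + (0.0339−0.0345+0.2754²/2)·0.5994) / 0.213217 = (0.277146 + 0.022371) / 0.213217 = 1.404751
d₂ = d₁ − σ√T = 1.404751 − 0.213217 = 1.191534
e^{−rT} = 0.979885
e^{−qT} = 0.979533
N(d₁) = 0.919952,  N(d₂) = 0.883278
Call price V = S·e^{−qT}·N(d₁) − K·e^{−rT}·N(d₂) = 172.141676 − 125.317373 = 46.824303
Δ = e^{−qT}·N(d₁) = 0.901124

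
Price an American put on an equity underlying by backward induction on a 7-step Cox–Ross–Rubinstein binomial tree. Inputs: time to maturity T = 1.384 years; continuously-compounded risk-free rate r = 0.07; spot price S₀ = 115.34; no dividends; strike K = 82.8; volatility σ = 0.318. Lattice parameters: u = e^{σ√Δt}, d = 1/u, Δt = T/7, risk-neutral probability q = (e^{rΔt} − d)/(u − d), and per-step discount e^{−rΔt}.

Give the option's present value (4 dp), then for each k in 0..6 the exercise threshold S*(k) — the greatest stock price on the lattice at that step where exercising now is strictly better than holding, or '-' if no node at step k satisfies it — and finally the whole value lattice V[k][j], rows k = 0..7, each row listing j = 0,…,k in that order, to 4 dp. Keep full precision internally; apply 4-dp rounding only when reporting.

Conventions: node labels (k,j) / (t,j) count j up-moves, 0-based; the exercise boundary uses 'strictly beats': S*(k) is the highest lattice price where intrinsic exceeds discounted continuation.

price = 2.4831
boundary = - - - - - 56.8769 65.5156
tree:
2.4831
4.2179 0.9091
7.0004 1.6995 0.1859
11.2867 3.1346 0.3877 0.0000
17.5329 5.6828 0.8085 0.0000 0.0000
25.9231 10.0697 1.6861 0.0000 0.0000 0.0000
33.4227 17.2844 3.5164 0.0000 0.0000 0.0000 0.0000
39.9335 25.9231 7.3336 0.0000 0.0000 0.0000 0.0000 0.0000

params: Δt=0.19771 u=1.15188 d=0.86814 q=0.51382 e^(-rΔt)=0.98626
t_7 payoffs: 39.9335 25.9231 7.3336 0.0000 0.0000 0.0000 0.0000 0.0000
t_6: node(6,0) S=49.3773 payoff=33.4227 vs cont=32.2846 → 33.4227 [stop]  node(6,1) S=65.5156 payoff=17.2844 vs cont=16.1463 → 17.2844 [stop]  node(6,2) S=86.9285 payoff=0.0000 vs cont=3.5164 → 3.5164 [wait]  node(6,3) S=115.3400 payoff=0.0000 vs cont=0.0000 → 0.0000 [wait]  node(6,4) S=153.0374 payoff=0.0000 vs cont=0.0000 → 0.0000 [wait]  node(6,5) S=203.0556 payoff=0.0000 vs cont=0.0000 → 0.0000 [wait]  node(6,6) S=269.4217 payoff=0.0000 vs cont=0.0000 → 0.0000 [wait]  ⇒ S*(6)=65.5156
t_5: node(5,0) S=56.8769 payoff=25.9231 vs cont=24.7850 → 25.9231 [stop]  node(5,1) S=75.4664 payoff=7.3336 vs cont=10.0697 → 10.0697 [wait]  node(5,2) S=100.1316 payoff=0.0000 vs cont=1.6861 → 1.6861 [wait]  node(5,3) S=132.8583 payoff=0.0000 vs cont=0.0000 → 0.0000 [wait]  node(5,4) S=176.2813 payoff=0.0000 vs cont=0.0000 → 0.0000 [wait]  node(5,5) S=233.8966 payoff=0.0000 vs cont=0.0000 → 0.0000 [wait]  ⇒ S*(5)=56.8769
t_4: node(4,0) S=65.5156 payoff=17.2844 vs cont=17.5329 → 17.5329 [wait]  node(4,1) S=86.9285 payoff=0.0000 vs cont=5.6828 → 5.6828 [wait]  node(4,2) S=115.3400 payoff=0.0000 vs cont=0.8085 → 0.8085 [wait]  node(4,3) S=153.0374 payoff=0.0000 vs cont=0.0000 → 0.0000 [wait]  node(4,4) S=203.0556 payoff=0.0000 vs cont=0.0000 → 0.0000 [wait]  ⇒ S*(4)=-
t_3: node(3,0) S=75.4664 payoff=7.3336 vs cont=11.2867 → 11.2867 [wait]  node(3,1) S=100.1316 payoff=0.0000 vs cont=3.1346 → 3.1346 [wait]  node(3,2) S=132.8583 payoff=0.0000 vs cont=0.3877 → 0.3877 [wait]  node(3,3) S=176.2813 payoff=0.0000 vs cont=0.0000 → 0.0000 [wait]  ⇒ S*(3)=-
t_2: node(2,0) S=86.9285 payoff=0.0000 vs cont=7.0004 → 7.0004 [wait]  node(2,1) S=115.3400 payoff=0.0000 vs cont=1.6995 → 1.6995 [wait]  node(2,2) S=153.0374 payoff=0.0000 vs cont=0.1859 → 0.1859 [wait]  ⇒ S*(2)=-
t_1: node(1,0) S=100.1316 payoff=0.0000 vs cont=4.2179 → 4.2179 [wait]  node(1,1) S=132.8583 payoff=0.0000 vs cont=0.9091 → 0.9091 [wait]  ⇒ S*(1)=-
t_0: node(0,0) S=115.3400 payoff=0.0000 vs cont=2.4831 → 2.4831 [wait]  ⇒ S*(0)=-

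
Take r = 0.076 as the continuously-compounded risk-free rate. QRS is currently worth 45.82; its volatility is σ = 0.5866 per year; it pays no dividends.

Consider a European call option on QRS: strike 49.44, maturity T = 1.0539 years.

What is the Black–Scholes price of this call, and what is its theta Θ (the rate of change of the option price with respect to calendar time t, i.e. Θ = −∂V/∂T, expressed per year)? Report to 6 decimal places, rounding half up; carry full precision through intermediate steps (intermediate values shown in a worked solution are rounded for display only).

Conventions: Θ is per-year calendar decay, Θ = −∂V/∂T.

σ√T = 0.5866·√1.0539 = 0.602201
d₁ = (ln(S/K) + (r+σ²/2)T) / (σ√T) = (ln(45.82/49.44) + (0.076+0.5866²/2)·1.0539) / 0.602201 = (-0.076039 + 0.261420) / 0.602201 = 0.307838
d₂ = d₁ − σ√T = 0.307838 − 0.602201 = -0.294363
e^{−rT} = 0.923027
N(d₁) = 0.620897,  N(d₂) = 0.384240
Call price V = S·N(d₁) − K·e^{−rT}·N(d₂) = 28.449511 − 17.534597 = 10.914914
φ(d₁) = (1/√(2π))·e^{−d₁²/2} = 0.380480
Θ = −S·φ(d₁)·σ/(2√T) − r·K·e^{−rT}·N(d₂) = −4.980807 − 1.332629 = -6.313436

price = 10.914914
Θ = -6.313436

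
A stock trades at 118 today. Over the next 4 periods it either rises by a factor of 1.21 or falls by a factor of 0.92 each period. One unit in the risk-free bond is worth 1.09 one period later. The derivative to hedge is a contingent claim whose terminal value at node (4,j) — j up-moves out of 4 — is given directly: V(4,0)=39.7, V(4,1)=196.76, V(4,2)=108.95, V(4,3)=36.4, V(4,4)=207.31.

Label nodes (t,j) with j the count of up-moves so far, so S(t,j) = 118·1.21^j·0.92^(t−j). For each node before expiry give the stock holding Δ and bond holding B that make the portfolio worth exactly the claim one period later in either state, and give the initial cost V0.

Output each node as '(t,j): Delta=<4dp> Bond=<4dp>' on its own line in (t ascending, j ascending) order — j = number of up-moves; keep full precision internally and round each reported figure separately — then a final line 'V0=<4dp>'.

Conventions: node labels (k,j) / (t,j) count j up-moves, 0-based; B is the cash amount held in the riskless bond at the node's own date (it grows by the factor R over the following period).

Under the risk-neutral measure, an up-move has probability p* = (R−d)/(u−d) = 0.5862 and values discount at R = 1.09.
At maturity the claim pays: V(4,0)=39.7000, V(4,1)=196.7600, V(4,2)=108.9500, V(4,3)=36.4000, V(4,4)=207.3100
(3,0): S=91.8852. Δ = (V_up−V_dn)/(S_up−S_dn) = (196.7600−39.7000)/(111.1811−84.5344) = 5.8942. V = [p*·196.7600 + (1−p*)·39.7000]/1.09 = 120.8896. B = V − Δ·S = -420.6966.
(3,1): S=120.8490. Δ = (V_up−V_dn)/(S_up−S_dn) = (108.9500−196.7600)/(146.2273−111.1811) = -2.5055. V = [p*·108.9500 + (1−p*)·196.7600]/1.09 = 133.2891. B = V − Δ·S = 436.0823.
(3,2): S=158.9427. Δ = (V_up−V_dn)/(S_up−S_dn) = (36.4000−108.9500)/(192.3207−146.2273) = -1.5740. V = [p*·36.4000 + (1−p*)·108.9500]/1.09 = 60.9364. B = V − Δ·S = 311.1088.
(3,3): S=209.0442. Δ = (V_up−V_dn)/(S_up−S_dn) = (207.3100−36.4000)/(252.9435−192.3207) = 2.8192. V = [p*·207.3100 + (1−p*)·36.4000]/1.09 = 125.3107. B = V − Δ·S = -464.0342.
(2,0): S=99.8752. Δ = (V_up−V_dn)/(S_up−S_dn) = (133.2891−120.8896)/(120.8490−91.8852) = 0.4281. V = [p*·133.2891 + (1−p*)·120.8896]/1.09 = 117.5764. B = V − Δ·S = 74.8193.
(2,1): S=131.3576. Δ = (V_up−V_dn)/(S_up−S_dn) = (60.9364−133.2891)/(158.9427−120.8490) = -1.8993. V = [p*·60.9364 + (1−p*)·133.2891]/1.09 = 83.3720. B = V − Δ·S = 332.8642.
(2,2): S=172.7638. Δ = (V_up−V_dn)/(S_up−S_dn) = (125.3107−60.9364)/(209.0442−158.9427) = 1.2849. V = [p*·125.3107 + (1−p*)·60.9364]/1.09 = 90.5257. B = V − Δ·S = -131.4544.
(1,0): S=108.5600. Δ = (V_up−V_dn)/(S_up−S_dn) = (83.3720−117.5764)/(131.3576−99.8752) = -1.0865. V = [p*·83.3720 + (1−p*)·117.5764]/1.09 = 89.4730. B = V − Δ·S = 207.4193.
(1,1): S=142.7800. Δ = (V_up−V_dn)/(S_up−S_dn) = (90.5257−83.3720)/(172.7638−131.3576) = 0.1728. V = [p*·90.5257 + (1−p*)·83.3720]/1.09 = 80.3354. B = V − Δ·S = 55.6673.
(0,0): S=118.0000. Δ = (V_up−V_dn)/(S_up−S_dn) = (80.3354−89.4730)/(142.7800−108.5600) = -0.2670. V = [p*·80.3354 + (1−p*)·89.4730]/1.09 = 77.1711. B = V − Δ·S = 108.6800.
Verification: the root portfolio costs Δ(0,0)·S0 + B(0,0) = 77.1711, matching V0.

(0,0): Delta=-0.2670 Bond=108.6800
(1,0): Delta=-1.0865 Bond=207.4193
(1,1): Delta=0.1728 Bond=55.6673
(2,0): Delta=0.4281 Bond=74.8193
(2,1): Delta=-1.8993 Bond=332.8642
(2,2): Delta=1.2849 Bond=-131.4544
(3,0): Delta=5.8942 Bond=-420.6966
(3,1): Delta=-2.5055 Bond=436.0823
(3,2): Delta=-1.5740 Bond=311.1088
(3,3): Delta=2.8192 Bond=-464.0342
V0=77.1711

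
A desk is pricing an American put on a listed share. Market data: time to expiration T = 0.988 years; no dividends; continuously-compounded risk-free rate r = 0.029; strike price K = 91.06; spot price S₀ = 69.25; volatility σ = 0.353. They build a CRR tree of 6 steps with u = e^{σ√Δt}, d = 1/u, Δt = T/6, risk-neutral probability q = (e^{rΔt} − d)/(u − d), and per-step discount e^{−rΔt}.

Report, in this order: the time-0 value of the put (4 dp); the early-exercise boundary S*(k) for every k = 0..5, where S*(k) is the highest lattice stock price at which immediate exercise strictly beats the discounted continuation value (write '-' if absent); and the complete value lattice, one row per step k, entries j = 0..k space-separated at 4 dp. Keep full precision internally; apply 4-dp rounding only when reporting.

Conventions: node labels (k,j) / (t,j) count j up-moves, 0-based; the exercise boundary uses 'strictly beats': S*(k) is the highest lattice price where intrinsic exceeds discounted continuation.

price = 23.6777
boundary = - - 51.9995 60.0081 69.2500 60.0081
tree:
23.6777
31.0769 15.9266
39.0605 22.7685 8.6998
46.0002 31.0519 14.0537 3.0073
52.0138 39.0605 21.8100 5.8211 0.0000
57.2248 46.0002 31.0519 11.2676 0.0000 0.0000
61.7404 52.0138 39.0605 21.8100 0.0000 0.0000 0.0000

params: Δt=0.16467 u=1.15401 d=0.86654 q=0.48090 e^(-rΔt)=0.99524
t_6 payoffs: 61.7404 52.0138 39.0605 21.8100 0.0000 0.0000 0.0000
t_5: node(5,0) S=33.8352 payoff=57.2248 vs cont=56.7910 → 57.2248 [stop]  node(5,1) S=45.0598 payoff=46.0002 vs cont=45.5664 → 46.0002 [stop]  node(5,2) S=60.0081 payoff=31.0519 vs cont=30.6181 → 31.0519 [stop]  node(5,3) S=79.9153 payoff=11.1447 vs cont=11.2676 → 11.2676 [wait]  node(5,4) S=106.4267 payoff=0.0000 vs cont=0.0000 → 0.0000 [wait]  node(5,5) S=141.7330 payoff=0.0000 vs cont=0.0000 → 0.0000 [wait]  ⇒ S*(5)=60.0081
t_4: node(4,0) S=39.0462 payoff=52.0138 vs cont=51.5800 → 52.0138 [stop]  node(4,1) S=51.9995 payoff=39.0605 vs cont=38.6267 → 39.0605 [stop]  node(4,2) S=69.2500 payoff=21.8100 vs cont=21.4350 → 21.8100 [stop]  node(4,3) S=92.2232 payoff=0.0000 vs cont=5.8211 → 5.8211 [wait]  node(4,4) S=122.8176 payoff=0.0000 vs cont=0.0000 → 0.0000 [wait]  ⇒ S*(4)=69.2500
t_3: node(3,0) S=45.0598 payoff=46.0002 vs cont=45.5664 → 46.0002 [stop]  node(3,1) S=60.0081 payoff=31.0519 vs cont=30.6181 → 31.0519 [stop]  node(3,2) S=79.9153 payoff=11.1447 vs cont=14.0537 → 14.0537 [wait]  node(3,3) S=106.4267 payoff=0.0000 vs cont=3.0073 → 3.0073 [wait]  ⇒ S*(3)=60.0081
t_2: node(2,0) S=51.9995 payoff=39.0605 vs cont=38.6267 → 39.0605 [stop]  node(2,1) S=69.2500 payoff=21.8100 vs cont=22.7685 → 22.7685 [wait]  node(2,2) S=92.2232 payoff=0.0000 vs cont=8.6998 → 8.6998 [wait]  ⇒ S*(2)=51.9995
t_1: node(1,0) S=60.0081 payoff=31.0519 vs cont=31.0769 → 31.0769 [wait]  node(1,1) S=79.9153 payoff=11.1447 vs cont=15.9266 → 15.9266 [wait]  ⇒ S*(1)=-
t_0: node(0,0) S=69.2500 payoff=21.8100 vs cont=23.6777 → 23.6777 [wait]  ⇒ S*(0)=-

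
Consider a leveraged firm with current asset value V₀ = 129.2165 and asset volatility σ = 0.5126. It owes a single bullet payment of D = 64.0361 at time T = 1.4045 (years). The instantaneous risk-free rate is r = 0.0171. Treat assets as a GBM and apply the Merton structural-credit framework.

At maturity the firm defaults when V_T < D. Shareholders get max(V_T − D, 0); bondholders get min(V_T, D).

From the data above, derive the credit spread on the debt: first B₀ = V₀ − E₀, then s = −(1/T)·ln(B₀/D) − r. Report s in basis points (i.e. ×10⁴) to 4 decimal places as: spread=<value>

Equity is a call on the firm's assets struck at D = 64.0361:
d₁ = [ln(V₀/D) + (r + σ²/2)T] / (σ√T)
   = [ln(129.2165/64.0361) + (0.0171 + 0.5·0.5126²)·1.4045] / (0.5126·√1.4045)
   = [0.702042 + 0.208539] / 0.607490 = 1.498923
d₂ = d₁ − σ√T = 1.498923 − 0.607490 = 0.891433
N(d₁) = 0.933053,  N(d₂) = 0.813651,  e^(−rT) = 0.976269
E₀ = V₀·N(d₁) − D·e^(−rT)·N(d₂)
   = 129.2165·0.933053 − 64.0361·0.976269·0.813651 = 69.699254
B₀ = V₀ − E₀ = 129.2165 − 69.699254 = 59.517246
spread = −(1/T)·ln(B₀/D) − r = −(1/1.4045)·ln(59.517246/64.0361) − 0.0171 = 0.03500457
in basis points: 0.03500457 × 10⁴ = 350.0457 bp

spread=350.0457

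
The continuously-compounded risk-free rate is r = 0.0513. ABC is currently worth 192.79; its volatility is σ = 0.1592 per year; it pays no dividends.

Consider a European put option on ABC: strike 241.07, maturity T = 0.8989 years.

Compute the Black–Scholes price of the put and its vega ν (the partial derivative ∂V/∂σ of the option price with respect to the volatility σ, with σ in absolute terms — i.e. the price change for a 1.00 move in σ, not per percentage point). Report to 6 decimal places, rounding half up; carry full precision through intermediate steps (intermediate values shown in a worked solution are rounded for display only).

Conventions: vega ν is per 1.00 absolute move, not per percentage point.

price = 39.289107
ν = 39.834804

σ√T = 0.1592·√0.8989 = 0.150938
d₁ = (ln(S/K) + (r+σ²/2)T) / (σ√T) = (ln(192.79/241.07) + (0.0513+0.1592²/2)·0.8989) / 0.150938 = (-0.223486 + 0.057505) / 0.150938 = -1.099664
d₂ = d₁ − σ√T = -1.099664 − 0.150938 = -1.250602
e^{−rT} = 0.954934
N(−d₁) = 0.864261,  N(−d₂) = 0.894460
Put price V = K·e^{−rT}·N(−d₂) − S·N(−d₁) = 205.909923 − 166.620817 = 39.289107
φ(d₁) = (1/√(2π))·e^{−d₁²/2} = 0.217933
ν = S·φ(d₁)·√T = 39.834804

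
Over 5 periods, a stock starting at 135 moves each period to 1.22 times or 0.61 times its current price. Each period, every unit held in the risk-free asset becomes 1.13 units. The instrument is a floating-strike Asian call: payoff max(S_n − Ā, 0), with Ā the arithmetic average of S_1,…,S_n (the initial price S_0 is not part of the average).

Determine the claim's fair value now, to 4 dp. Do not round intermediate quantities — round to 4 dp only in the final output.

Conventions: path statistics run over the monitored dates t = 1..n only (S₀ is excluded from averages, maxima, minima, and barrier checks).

price = 31.7957

Set p* = 0.8525 (from d < R < u); the path-dependent value is the discounted p*-expectation over all price paths.
Enumerate all 2^5 = 32 price paths (U = up ×1.22, D = down ×0.61); each path with k up-moves has probability p*^k·(1−p*)^(5−k).
DDDDD: Ā=38.6640, payoff=0.0000, prob=0.000070
UDDDD: Ā=77.3279, payoff=0.0000, prob=0.000404
DUDDD: Ā=60.8579, payoff=0.0000, prob=0.000404
UUDDD: Ā=121.7159, payoff=0.0000, prob=0.002334
DDUDD: Ā=50.8112, payoff=0.0000, prob=0.000404
UDUDD: Ā=101.6225, payoff=0.0000, prob=0.002334
DUUDD: Ā=85.1525, payoff=0.0000, prob=0.002334
UUUDD: Ā=170.3050, payoff=0.0000, prob=0.013485
DDDUD: Ā=44.6828, payoff=0.0000, prob=0.000404
UDDUD: Ā=89.3655, payoff=0.0000, prob=0.002334
DUDUD: Ā=72.8955, payoff=0.0000, prob=0.002334
UUDUD: Ā=145.7910, payoff=0.0000, prob=0.013485
DDUUD: Ā=62.8488, payoff=0.0000, prob=0.002334
UDUUD: Ā=125.6976, payoff=0.0000, prob=0.013485
DUUUD: Ā=109.2276, payoff=0.0000, prob=0.013485
UUUUD: Ā=218.4553, payoff=0.0000, prob=0.077912
DDDDU: Ā=40.9444, payoff=0.0000, prob=0.000404
UDDDU: Ā=81.8888, payoff=0.0000, prob=0.002334
DUDDU: Ā=65.4188, payoff=0.0000, prob=0.002334
UUDDU: Ā=130.8375, payoff=0.0000, prob=0.013485
DDUDU: Ā=55.3721, payoff=0.0000, prob=0.002334
UDUDU: Ā=110.7441, payoff=0.0000, prob=0.013485
DUUDU: Ā=94.2741, payoff=0.0000, prob=0.013485
UUUDU: Ā=188.5483, payoff=0.0000, prob=0.077912
DDDUU: Ā=49.2436, payoff=0.0000, prob=0.002334
UDDUU: Ā=98.4872, payoff=0.0000, prob=0.013485
DUDUU: Ā=82.0172, payoff=9.1992, prob=0.013485
UUDUU: Ā=164.0343, payoff=18.3985, prob=0.077912
DDUUU: Ā=71.9705, payoff=19.2459, prob=0.013485
UDUUU: Ā=143.9409, payoff=38.4919, prob=0.077912
DUUUU: Ā=127.4709, payoff=54.9619, prob=0.077912
UUUUU: Ā=254.9418, payoff=109.9238, prob=0.450161
Price = Σ prob·payoff / R^5 = 58.581606 / 1.842435 = 31.7957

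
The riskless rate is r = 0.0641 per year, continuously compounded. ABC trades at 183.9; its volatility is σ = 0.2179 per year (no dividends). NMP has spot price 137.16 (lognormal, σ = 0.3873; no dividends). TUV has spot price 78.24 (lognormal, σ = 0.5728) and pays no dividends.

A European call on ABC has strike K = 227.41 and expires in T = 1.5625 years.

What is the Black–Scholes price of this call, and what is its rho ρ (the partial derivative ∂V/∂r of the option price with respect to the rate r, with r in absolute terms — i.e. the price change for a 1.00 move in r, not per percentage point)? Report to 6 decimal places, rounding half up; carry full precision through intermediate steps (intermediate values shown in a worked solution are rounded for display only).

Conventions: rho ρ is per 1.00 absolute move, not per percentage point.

σ√T = 0.2179·√1.5625 = 0.272375
d₁ = (ln(S/K) + (r+σ²/2)T) / (σ√T) = (ln(183.9/227.41) + (0.0641+0.2179²/2)·1.5625) / 0.272375 = (-0.212362 + 0.137250) / 0.272375 = -0.275767
d₂ = d₁ − σ√T = -0.275767 − 0.272375 = -0.548142
e^{−rT} = 0.904696
N(d₁) = 0.391363,  N(d₂) = 0.291797
Call price V = S·N(d₁) − K·e^{−rT}·N(d₂) = 71.971733 − 60.033443 = 11.938291
ρ = K·T·e^{−rT}·N(d₂) = 93.802254

price = 11.938291
ρ = 93.802254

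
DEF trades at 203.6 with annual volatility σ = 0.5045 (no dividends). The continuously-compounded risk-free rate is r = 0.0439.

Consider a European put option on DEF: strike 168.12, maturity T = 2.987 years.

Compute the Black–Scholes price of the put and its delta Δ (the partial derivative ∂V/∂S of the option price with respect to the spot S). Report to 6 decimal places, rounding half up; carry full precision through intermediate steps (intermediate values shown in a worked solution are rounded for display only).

price = 34.824028
Δ = -0.210133

σ√T = 0.5045·√2.987 = 0.871924
d₁ = (ln(S/K) + (r+σ²/2)T) / (σ√T) = (ln(203.6/168.12) + (0.0439+0.5045²/2)·2.987) / 0.871924 = (0.191479 + 0.511255) / 0.871924 = 0.805958
d₂ = d₁ − σ√T = 0.805958 − 0.871924 = -0.065966
e^{−rT} = 0.877104
N(−d₁) = 0.210133,  N(−d₂) = 0.526298
Put price V = K·e^{−rT}·N(−d₂) − S·N(−d₁) = 77.607202 − 42.783174 = 34.824028
Δ = −N(−d₁) = -0.210133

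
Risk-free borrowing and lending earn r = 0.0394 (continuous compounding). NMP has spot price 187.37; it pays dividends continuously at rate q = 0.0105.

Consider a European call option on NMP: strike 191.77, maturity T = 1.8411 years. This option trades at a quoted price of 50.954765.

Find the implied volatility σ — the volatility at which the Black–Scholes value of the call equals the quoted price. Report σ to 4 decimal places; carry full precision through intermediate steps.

sigma = 0.5012

At σ = 0.5012 the Black–Scholes value reproduces the quote:
σ√T = 0.5012·√1.8411 = 0.680064
d₁ = (ln(S/K) + (r−q+σ²/2)T) / (σ√T) = (ln(187.37/191.77) + (0.0394−0.0105+0.5012²/2)·1.8411) / 0.680064 = (-0.023211 + 0.284451) / 0.680064 = 0.384140
d₂ = d₁ − σ√T = 0.384140 − 0.680064 = -0.295924
e^{−rT} = 0.930029
e^{−qT} = 0.980854
N(d₁) = 0.649563,  N(d₂) = 0.383644
V = S·e^{−qT}·N(d₁) − K·e^{−rT}·N(d₂) = 119.378341 − 68.423576 = 50.954765 (the quoted price), and the Black–Scholes price is strictly increasing in σ, so σ is unique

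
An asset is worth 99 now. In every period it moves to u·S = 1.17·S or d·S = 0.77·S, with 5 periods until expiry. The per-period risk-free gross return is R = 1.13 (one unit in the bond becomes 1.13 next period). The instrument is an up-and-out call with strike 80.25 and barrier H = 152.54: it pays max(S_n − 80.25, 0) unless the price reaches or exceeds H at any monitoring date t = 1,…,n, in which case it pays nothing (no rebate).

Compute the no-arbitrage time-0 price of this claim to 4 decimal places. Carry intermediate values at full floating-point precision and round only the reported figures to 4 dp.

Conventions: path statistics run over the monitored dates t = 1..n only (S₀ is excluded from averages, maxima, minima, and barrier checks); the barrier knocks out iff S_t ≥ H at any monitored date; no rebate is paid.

Risk-neutral up-probability p* = (R−d)/(u−d) = (1.13−0.77)/(1.17−0.77) = 0.9000; the claim prices as the p*-weighted sum of path payoffs discounted by R^5.
Enumerate all 2^5 = 32 price paths (U = up ×1.17, D = down ×0.77); each path with k up-moves has probability p*^k·(1−p*)^(5−k).
DDDDD: M=76.2300, payoff=0.0000, prob=0.000010
UDDDD: M=115.8300, payoff=0.0000, prob=0.000090
DUDDD: M=89.1891, payoff=0.0000, prob=0.000090
UUDDD: M=135.5211, payoff=0.0000, prob=0.000810
DDUDD: M=76.2300, payoff=0.0000, prob=0.000090
UDUDD: M=115.8300, payoff=0.0000, prob=0.000810
DUUDD: M=104.3512, payoff=0.0000, prob=0.000810
UUUDD: M=158.5597, payoff=0.0000, prob=0.007290
DDDUD: M=76.2300, payoff=0.0000, prob=0.000090
UDDUD: M=115.8300, payoff=0.0000, prob=0.000810
DUDUD: M=89.1891, payoff=0.0000, prob=0.000810
UUDUD: M=135.5211, payoff=13.7600, prob=0.007290
DDUUD: M=80.3505, payoff=0.0000, prob=0.000810
UDUUD: M=122.0910, payoff=13.7600, prob=0.007290
DUUUD: M=122.0910, payoff=13.7600, prob=0.007290
UUUUD: M=185.5148, payoff=0.0000, prob=0.065610
DDDDU: M=76.2300, payoff=0.0000, prob=0.000090
UDDDU: M=115.8300, payoff=0.0000, prob=0.000810
DUDDU: M=89.1891, payoff=0.0000, prob=0.000810
UUDDU: M=135.5211, payoff=13.7600, prob=0.007290
DDUDU: M=76.2300, payoff=0.0000, prob=0.000810
UDUDU: M=115.8300, payoff=13.7600, prob=0.007290
DUUDU: M=104.3512, payoff=13.7600, prob=0.007290
UUUDU: M=158.5597, payoff=0.0000, prob=0.065610
DDDUU: M=76.2300, payoff=0.0000, prob=0.000810
UDDUU: M=115.8300, payoff=13.7600, prob=0.007290
DUDUU: M=94.0100, payoff=13.7600, prob=0.007290
UUDUU: M=142.8464, payoff=62.5964, prob=0.065610
DDUUU: M=94.0100, payoff=13.7600, prob=0.007290
UDUUU: M=142.8464, payoff=62.5964, prob=0.065610
DUUUU: M=142.8464, payoff=62.5964, prob=0.065610
UUUUU: M=217.0524, payoff=0.0000, prob=0.590490
Price = Σ prob·payoff / R^5 = 13.223650 / 1.842435 = 7.1773

price = 7.1773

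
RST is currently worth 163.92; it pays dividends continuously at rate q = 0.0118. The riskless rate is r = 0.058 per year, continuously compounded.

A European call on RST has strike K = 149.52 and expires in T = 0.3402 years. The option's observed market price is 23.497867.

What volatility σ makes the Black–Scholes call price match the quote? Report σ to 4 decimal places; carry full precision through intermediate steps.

sigma = 0.3775

At σ = 0.3775 the Black–Scholes value reproduces the quote:
σ√T = 0.3775·√0.3402 = 0.220183
d₁ = (ln(S/K) + (r−q+σ²/2)T) / (σ√T) = (ln(163.92/149.52) + (0.058−0.0118+0.3775²/2)·0.3402) / 0.220183 = (0.091948 + 0.039958) / 0.220183 = 0.599073
d₂ = d₁ − σ√T = 0.599073 − 0.220183 = 0.378890
e^{−rT} = 0.980462
e^{−qT} = 0.995994
N(d₁) = 0.725438,  N(d₂) = 0.647615
V = S·e^{−qT}·N(d₁) − K·e^{−rT}·N(d₂) = 118.437400 − 94.939533 = 23.497867 (matching the quote); vega is positive throughout, so no other σ reproduces this price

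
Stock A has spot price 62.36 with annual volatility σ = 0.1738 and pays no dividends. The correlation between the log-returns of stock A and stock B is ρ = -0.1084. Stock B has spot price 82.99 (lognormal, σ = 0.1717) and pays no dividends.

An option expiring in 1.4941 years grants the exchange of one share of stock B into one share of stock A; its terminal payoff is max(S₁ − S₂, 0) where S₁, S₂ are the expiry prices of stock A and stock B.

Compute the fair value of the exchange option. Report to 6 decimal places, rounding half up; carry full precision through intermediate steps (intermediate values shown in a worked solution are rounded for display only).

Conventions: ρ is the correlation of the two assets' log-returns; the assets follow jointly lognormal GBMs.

σ_eff = √(σ₁² + σ₂² − 2ρσ₁σ₂) = √(0.1738² + 0.1717² − 2·-0.1084·0.1738·0.1717) = 0.257210
d₁ = (ln(S₁/S₂) + (q₂ − q₁ + σ_eff²/2)T) / (σ_eff√T) = (ln(62.36/82.99) + (0.0 − 0.0 + 0.033078)·1.4941) / 0.314396 = -0.751833
d₂ = d₁ − σ_eff√T = -0.751833 − 0.314396 = -1.066229
N(d₁) = 0.226076,  N(d₂) = 0.143160
V = S₁·e^{−q₁T}·N(d₁) − S₂·e^{−q₂T}·N(d₂) = 14.098089 − 11.880851 = 2.217238
Key observation: no risk-free rate is needed — with the second asset as numeraire the exchange option is a call on the ratio S₁/S₂, and r cancels out of the value.

exchange price = 2.217238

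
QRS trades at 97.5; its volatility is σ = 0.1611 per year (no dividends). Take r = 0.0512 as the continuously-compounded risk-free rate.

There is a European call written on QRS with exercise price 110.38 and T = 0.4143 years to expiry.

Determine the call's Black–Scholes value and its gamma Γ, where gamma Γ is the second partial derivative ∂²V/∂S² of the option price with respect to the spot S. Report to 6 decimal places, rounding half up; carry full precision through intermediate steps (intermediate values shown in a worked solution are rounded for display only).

σ√T = 0.1611·√0.4143 = 0.103694
d₁ = (ln(S/K) + (r+σ²/2)T) / (σ√T) = (ln(97.5/110.38) + (0.0512+0.1611²/2)·0.4143) / 0.103694 = (-0.124077 + 0.026588) / 0.103694 = -0.940154
d₂ = d₁ − σ√T = -0.940154 − 0.103694 = -1.043848
e^{−rT} = 0.979011
N(d₁) = 0.173569,  N(d₂) = 0.148278
Call price V = S·N(d₁) − K·e^{−rT}·N(d₂) = 16.923000 − 16.023387 = 0.899613
φ(d₁) = (1/√(2π))·e^{−d₁²/2} = 0.256434
Γ = φ(d₁) / (S·σ·√T) = 0.025364

price = 0.899613
Γ = 0.025364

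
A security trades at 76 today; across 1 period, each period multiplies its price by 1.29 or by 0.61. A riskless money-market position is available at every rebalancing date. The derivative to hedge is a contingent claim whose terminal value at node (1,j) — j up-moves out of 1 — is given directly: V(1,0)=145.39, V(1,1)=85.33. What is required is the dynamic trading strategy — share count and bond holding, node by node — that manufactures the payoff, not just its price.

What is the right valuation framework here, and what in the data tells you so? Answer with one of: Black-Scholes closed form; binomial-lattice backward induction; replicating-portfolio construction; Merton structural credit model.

framework: replicating-portfolio construction

Key observation: the mandate to exhibit the hedge at every date and state singles out the replicating-portfolio construction on the 1-period tree with factors 1.29 and 0.61 from 76.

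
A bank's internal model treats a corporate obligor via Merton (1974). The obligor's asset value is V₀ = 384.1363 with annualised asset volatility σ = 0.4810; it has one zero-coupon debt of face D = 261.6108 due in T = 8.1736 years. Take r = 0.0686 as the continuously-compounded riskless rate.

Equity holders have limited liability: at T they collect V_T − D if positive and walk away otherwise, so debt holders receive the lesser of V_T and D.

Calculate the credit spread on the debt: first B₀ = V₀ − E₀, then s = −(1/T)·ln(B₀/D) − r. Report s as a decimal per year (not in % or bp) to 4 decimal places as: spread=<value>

spread=0.0406

Equity is a call on the firm's assets struck at D = 261.6108:
d₁ = [ln(V₀/D) + (r + σ²/2)T] / (σ√T)
   = [ln(384.1363/261.6108) + (0.0686 + 0.5·0.4810²)·8.1736] / (0.4810·√8.1736)
   = [0.384140 + 1.506235] / 1.375155 = 1.374663
d₂ = d₁ − σ√T = 1.374663 − 1.375155 = -0.000493
N(d₁) = 0.915382,  N(d₂) = 0.499803,  e^(−rT) = 0.570804
E₀ = V₀·N(d₁) − D·e^(−rT)·N(d₂)
   = 384.1363·0.915382 − 261.6108·0.570804·0.499803 = 276.996519
B₀ = V₀ − E₀ = 384.1363 − 276.996519 = 107.139781
spread = −(1/T)·ln(B₀/D) − r = −(1/8.1736)·ln(107.139781/261.6108) − 0.0686 = 0.04062036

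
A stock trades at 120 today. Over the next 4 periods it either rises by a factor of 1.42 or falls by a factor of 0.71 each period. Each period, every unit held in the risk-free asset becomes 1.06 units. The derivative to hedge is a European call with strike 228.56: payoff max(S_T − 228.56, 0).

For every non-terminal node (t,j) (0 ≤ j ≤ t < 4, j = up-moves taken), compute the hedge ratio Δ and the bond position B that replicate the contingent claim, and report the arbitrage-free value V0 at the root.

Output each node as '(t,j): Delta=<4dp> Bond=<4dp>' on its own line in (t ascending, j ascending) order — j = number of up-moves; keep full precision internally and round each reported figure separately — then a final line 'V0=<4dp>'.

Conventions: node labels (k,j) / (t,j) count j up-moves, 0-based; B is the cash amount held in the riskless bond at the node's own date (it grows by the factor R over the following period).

Under the risk-neutral measure, an up-move has probability p* = (R−d)/(u−d) = 0.4930 and values discount at R = 1.06.
Expiry values: V(4,0)=0.0000, V(4,1)=0.0000, V(4,2)=0.0000, V(4,3)=15.3921, V(4,4)=259.3443
  t=3,j=0: stock 42.9493 → up 60.9880 (V=0.0000), down 30.4940 (V=0.0000). Price 0.0000; hedge Δ=0.0000, bond B=0.0000.
  t=3,j=1: stock 85.8986 → up 121.9761 (V=0.0000), down 60.9880 (V=0.0000). Price 0.0000; hedge Δ=0.0000, bond B=0.0000.
  t=3,j=2: stock 171.7973 → up 243.9521 (V=15.3921), down 121.9761 (V=0.0000). Price 7.1582; hedge Δ=0.1262, bond B=-14.5209.
  t=3,j=3: stock 343.5946 → up 487.9043 (V=259.3443), down 243.9521 (V=15.3921). Price 127.9719; hedge Δ=1.0000, bond B=-215.6226.
  t=2,j=0: stock 60.4920 → up 85.8986 (V=0.0000), down 42.9493 (V=0.0000). Price 0.0000; hedge Δ=0.0000, bond B=0.0000.
  t=2,j=1: stock 120.9840 → up 171.7973 (V=7.1582), down 85.8986 (V=0.0000). Price 3.3289; hedge Δ=0.0833, bond B=-6.7530.
  t=2,j=2: stock 241.9680 → up 343.5946 (V=127.9719), down 171.7973 (V=7.1582). Price 62.9380; hedge Δ=0.7032, bond B=-107.2222.
  t=1,j=0: stock 85.2000 → up 120.9840 (V=3.3289), down 60.4920 (V=0.0000). Price 1.5481; hedge Δ=0.0550, bond B=-3.1405.
  t=1,j=1: stock 170.4000 → up 241.9680 (V=62.9380), down 120.9840 (V=3.3289). Price 30.8620; hedge Δ=0.4927, bond B=-53.0944.
  t=0,j=0: stock 120.0000 → up 170.4000 (V=30.8620), down 85.2000 (V=1.5481). Price 15.0930; hedge Δ=0.3441, bond B=-26.1940.
Verification: the root portfolio costs Δ(0,0)·S0 + B(0,0) = 15.0930, matching V0.

(0,0): Delta=0.3441 Bond=-26.1940
(1,0): Delta=0.0550 Bond=-3.1405
(1,1): Delta=0.4927 Bond=-53.0944
(2,0): Delta=0.0000 Bond=0.0000
(2,1): Delta=0.0833 Bond=-6.7530
(2,2): Delta=0.7032 Bond=-107.2222
(3,0): Delta=0.0000 Bond=0.0000
(3,1): Delta=0.0000 Bond=0.0000
(3,2): Delta=0.1262 Bond=-14.5209
(3,3): Delta=1.0000 Bond=-215.6226
V0=15.0930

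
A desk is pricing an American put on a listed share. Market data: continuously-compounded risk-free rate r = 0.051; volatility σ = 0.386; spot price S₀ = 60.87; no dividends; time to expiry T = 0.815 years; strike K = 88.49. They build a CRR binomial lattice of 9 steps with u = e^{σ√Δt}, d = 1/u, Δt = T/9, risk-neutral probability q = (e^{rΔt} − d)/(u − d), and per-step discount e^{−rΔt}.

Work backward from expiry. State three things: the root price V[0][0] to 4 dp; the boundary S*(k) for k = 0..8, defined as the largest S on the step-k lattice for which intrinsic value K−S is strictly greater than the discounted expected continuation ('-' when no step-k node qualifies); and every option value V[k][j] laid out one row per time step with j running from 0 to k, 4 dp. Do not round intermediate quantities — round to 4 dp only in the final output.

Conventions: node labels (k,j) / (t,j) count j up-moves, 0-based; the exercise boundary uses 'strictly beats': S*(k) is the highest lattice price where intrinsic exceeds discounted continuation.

price = 27.9544
boundary = - 54.1947 48.2515 54.1947 60.8700 54.1947 60.8700 68.3675 76.7884
tree:
27.9544
34.2953 21.6413
40.2385 27.6967 15.5648
45.5300 34.2953 21.1139 9.9562
50.2412 40.2385 27.6200 14.5651 5.2698
54.4357 45.5300 34.2953 20.5284 8.5175 1.9510
58.1703 50.2412 40.2385 27.6200 13.3666 3.5683 0.2920
61.4952 54.4357 45.5300 34.2953 20.1225 6.4856 0.5762 0.0000
64.4556 58.1703 50.2412 40.2385 27.6200 11.7016 1.1369 0.0000 0.0000
67.0913 61.4952 54.4357 45.5300 34.2953 20.1225 2.2434 0.0000 0.0000 0.0000

Δt=0.09056, u=1.12317, d=0.89034, q=0.49087, disc=e^(-rΔt)=0.99539
k=9 terminal: V=max(K-S,0) → 67.0913 61.4952 54.4357 45.5300 34.2953 20.1225 2.2434 0.0000 0.0000 0.0000
k=8: j=0 S=24.0344 intr=64.4556 cont=64.0479 V=64.4556[EX]; j=1 S=30.3197 intr=58.1703 cont=57.7625 V=58.1703[EX]; j=2 S=38.2488 intr=50.2412 cont=49.8334 V=50.2412[EX]; j=3 S=48.2515 intr=40.2385 cont=39.8308 V=40.2385[EX]; j=4 S=60.8700 intr=27.6200 cont=27.2123 V=27.6200[EX]; j=5 S=76.7884 intr=11.7016 cont=11.2938 V=11.7016[EX]; j=6 S=96.8698 intr=0.0000 cont=1.1369 V=1.1369[hold]; j=7 S=122.2028 intr=0.0000 cont=0.0000 V=0.0000[hold]; j=8 S=154.1607 intr=0.0000 cont=0.0000 V=0.0000[hold]  S*(8)=76.7884
k=7: j=0 S=26.9948 intr=61.4952 cont=61.0875 V=61.4952[EX]; j=1 S=34.0543 intr=54.4357 cont=54.0280 V=54.4357[EX]; j=2 S=42.9600 intr=45.5300 cont=45.1222 V=45.5300[EX]; j=3 S=54.1947 intr=34.2953 cont=33.8875 V=34.2953[EX]; j=4 S=68.3675 intr=20.1225 cont=19.7148 V=20.1225[EX]; j=5 S=86.2466 intr=2.2434 cont=6.4856 V=6.4856[hold]; j=6 S=108.8015 intr=0.0000 cont=0.5762 V=0.5762[hold]; j=7 S=137.2547 intr=0.0000 cont=0.0000 V=0.0000[hold]  S*(7)=68.3675
k=6: j=0 S=30.3197 intr=58.1703 cont=57.7625 V=58.1703[EX]; j=1 S=38.2488 intr=50.2412 cont=49.8334 V=50.2412[EX]; j=2 S=48.2515 intr=40.2385 cont=39.8308 V=40.2385[EX]; j=3 S=60.8700 intr=27.6200 cont=27.2123 V=27.6200[EX]; j=4 S=76.7884 intr=11.7016 cont=13.3666 V=13.3666[hold]; j=5 S=96.8698 intr=0.0000 cont=3.5683 V=3.5683[hold]; j=6 S=122.2028 intr=0.0000 cont=0.2920 V=0.2920[hold]  S*(6)=60.8700
k=5: j=0 S=34.0543 intr=54.4357 cont=54.0280 V=54.4357[EX]; j=1 S=42.9600 intr=45.5300 cont=45.1222 V=45.5300[EX]; j=2 S=54.1947 intr=34.2953 cont=33.8875 V=34.2953[EX]; j=3 S=68.3675 intr=20.1225 cont=20.5284 V=20.5284[hold]; j=4 S=86.2466 intr=2.2434 cont=8.5175 V=8.5175[hold]; j=5 S=108.8015 intr=0.0000 cont=1.9510 V=1.9510[hold]  S*(5)=54.1947
k=4: j=0 S=38.2488 intr=50.2412 cont=49.8334 V=50.2412[EX]; j=1 S=48.2515 intr=40.2385 cont=39.8308 V=40.2385[EX]; j=2 S=60.8700 intr=27.6200 cont=27.4106 V=27.6200[EX]; j=3 S=76.7884 intr=11.7016 cont=14.5651 V=14.5651[hold]; j=4 S=96.8698 intr=0.0000 cont=5.2698 V=5.2698[hold]  S*(4)=60.8700
k=3: j=0 S=42.9600 intr=45.5300 cont=45.1222 V=45.5300[EX]; j=1 S=54.1947 intr=34.2953 cont=33.8875 V=34.2953[EX]; j=2 S=68.3675 intr=20.1225 cont=21.1139 V=21.1139[hold]; j=3 S=86.2466 intr=2.2434 cont=9.9562 V=9.9562[hold]  S*(3)=54.1947
k=2: j=0 S=48.2515 intr=40.2385 cont=39.8308 V=40.2385[EX]; j=1 S=60.8700 intr=27.6200 cont=27.6967 V=27.6967[hold]; j=2 S=76.7884 intr=11.7016 cont=15.5648 V=15.5648[hold]  S*(2)=48.2515
k=1: j=0 S=54.1947 intr=34.2953 cont=33.9250 V=34.2953[EX]; j=1 S=68.3675 intr=20.1225 cont=21.6413 V=21.6413[hold]  S*(1)=54.1947
k=0: j=0 S=60.8700 intr=27.6200 cont=27.9544 V=27.9544[hold]  S*(0)=-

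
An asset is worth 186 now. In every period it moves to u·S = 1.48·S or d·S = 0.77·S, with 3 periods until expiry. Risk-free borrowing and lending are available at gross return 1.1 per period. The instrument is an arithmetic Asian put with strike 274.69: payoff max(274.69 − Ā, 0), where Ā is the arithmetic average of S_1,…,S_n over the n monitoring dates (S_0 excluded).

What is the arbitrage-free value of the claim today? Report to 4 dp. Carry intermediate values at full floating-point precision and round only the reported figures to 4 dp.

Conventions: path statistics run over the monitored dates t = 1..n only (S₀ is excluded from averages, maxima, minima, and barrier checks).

Risk-neutral up-probability p* = (R−d)/(u−d) = (1.1−0.77)/(1.48−0.77) = 0.4648; the claim prices as the p*-weighted sum of path payoffs discounted by R^3.
Enumerate all 2^3 = 8 price paths (U = up ×1.48, D = down ×0.77); each path with k up-moves has probability p*^k·(1−p*)^(3−k).
DDD: Ā=112.8048, payoff=161.8852, prob=0.153312
UDD: Ā=216.8197, payoff=57.8703, prob=0.133139
DUD: Ā=172.7997, payoff=101.8903, prob=0.133139
UUD: Ā=332.1345, payoff=0.0000, prob=0.115621
DDU: Ā=138.9043, payoff=135.7857, prob=0.133139
UDU: Ā=266.9849, payoff=7.7051, prob=0.115621
DUU: Ā=222.9649, payoff=51.7251, prob=0.115621
UUU: Ā=428.5559, payoff=0.0000, prob=0.100408
Price = Σ prob·payoff / R^3 = 71.039098 / 1.331000 = 53.3727

price = 53.3727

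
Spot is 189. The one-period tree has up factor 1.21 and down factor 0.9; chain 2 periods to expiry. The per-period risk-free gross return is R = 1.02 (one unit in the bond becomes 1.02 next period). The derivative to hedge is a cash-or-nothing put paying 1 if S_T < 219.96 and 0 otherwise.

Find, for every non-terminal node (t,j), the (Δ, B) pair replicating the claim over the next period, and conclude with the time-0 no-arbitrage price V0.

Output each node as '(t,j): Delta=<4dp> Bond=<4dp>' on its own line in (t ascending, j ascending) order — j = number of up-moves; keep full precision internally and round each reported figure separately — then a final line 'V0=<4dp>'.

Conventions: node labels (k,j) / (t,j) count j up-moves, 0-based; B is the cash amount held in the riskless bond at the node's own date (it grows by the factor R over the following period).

Since d<R<u, set p* = (R−d)/(u−d) = 0.3871; price each node as the discounted p*-expectation of its children.
Terminal payoffs: V(2,0)=1.0000, V(2,1)=1.0000, V(2,2)=0.0000
  t=1,j=0: stock 170.1000 → up 205.8210 (V=1.0000), down 153.0900 (V=1.0000). Price 0.9804; hedge Δ=0.0000, bond B=0.9804.
  t=1,j=1: stock 228.6900 → up 276.7149 (V=0.0000), down 205.8210 (V=1.0000). Price 0.6009; hedge Δ=-0.0141, bond B=3.8267.
  t=0,j=0: stock 189.0000 → up 228.6900 (V=0.6009), down 170.1000 (V=0.9804). Price 0.8171; hedge Δ=-0.0065, bond B=2.0414.
Sanity check at the root: Δ(0,0)·S0 + B(0,0) reproduces V0 = 0.8171.

(0,0): Delta=-0.0065 Bond=2.0414
(1,0): Delta=0.0000 Bond=0.9804
(1,1): Delta=-0.0141 Bond=3.8267
V0=0.8171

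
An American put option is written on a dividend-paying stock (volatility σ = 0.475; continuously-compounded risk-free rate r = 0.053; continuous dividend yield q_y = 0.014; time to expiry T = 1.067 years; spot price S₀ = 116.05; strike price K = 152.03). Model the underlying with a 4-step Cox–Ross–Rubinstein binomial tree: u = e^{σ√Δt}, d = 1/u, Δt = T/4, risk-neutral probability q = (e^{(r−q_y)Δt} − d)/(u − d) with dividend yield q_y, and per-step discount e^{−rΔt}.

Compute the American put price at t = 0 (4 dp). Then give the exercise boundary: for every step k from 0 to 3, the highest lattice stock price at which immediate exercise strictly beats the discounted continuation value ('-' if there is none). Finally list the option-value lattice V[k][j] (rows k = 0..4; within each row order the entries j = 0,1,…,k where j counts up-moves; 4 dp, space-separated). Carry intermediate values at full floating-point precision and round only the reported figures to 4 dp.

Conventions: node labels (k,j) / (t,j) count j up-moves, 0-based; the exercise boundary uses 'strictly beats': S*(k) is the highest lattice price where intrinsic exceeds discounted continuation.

params: Δt=0.26675 u=1.27804 d=0.78245 q=0.46008 e^(-rΔt)=0.98596
t_4 payoffs: 108.5321 80.9812 35.9800 0.0000 0.0000
t_3: node(3,0) S=55.5920 payoff=96.4380 vs cont=94.5110 → 96.4380 [stop]  node(3,1) S=90.8031 payoff=61.2269 vs cont=59.4311 → 61.2269 [stop]  node(3,2) S=148.3165 payoff=3.7135 vs cont=19.1538 → 19.1538 [wait]  node(3,3) S=242.2579 payoff=0.0000 vs cont=0.0000 → 0.0000 [wait]  ⇒ S*(3)=90.8031
t_2: node(2,0) S=71.0488 payoff=80.9812 vs cont=79.1118 → 80.9812 [stop]  node(2,1) S=116.0500 payoff=35.9800 vs cont=41.2823 → 41.2823 [wait]  node(2,2) S=189.5543 payoff=0.0000 vs cont=10.1964 → 10.1964 [wait]  ⇒ S*(2)=71.0488
t_1: node(1,0) S=90.8031 payoff=61.2269 vs cont=61.8363 → 61.8363 [wait]  node(1,1) S=148.3165 payoff=3.7135 vs cont=26.6017 → 26.6017 [wait]  ⇒ S*(1)=-
t_0: node(0,0) S=116.0500 payoff=35.9800 vs cont=44.9852 → 44.9852 [wait]  ⇒ S*(0)=-

price = 44.9852
boundary = - - 71.0488 90.8031
tree:
44.9852
61.8363 26.6017
80.9812 41.2823 10.1964
96.4380 61.2269 19.1538 0.0000
108.5321 80.9812 35.9800 0.0000 0.0000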